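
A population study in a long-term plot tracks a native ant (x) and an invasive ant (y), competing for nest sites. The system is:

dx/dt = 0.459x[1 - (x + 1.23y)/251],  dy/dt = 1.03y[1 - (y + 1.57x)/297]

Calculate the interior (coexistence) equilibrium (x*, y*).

Setting both brackets to zero gives the nullclines x + 1.23y = 251 and 1.57x + y = 297.
Substituting y = 297 - 1.57x into the first: x(1 - 1.23·1.57) = 251 - 1.23·297.
So x* = -114/-0.931 = 123, and then y* = 297 - 1.57·123 = 104.

x* ≈ 123, y* ≈ 104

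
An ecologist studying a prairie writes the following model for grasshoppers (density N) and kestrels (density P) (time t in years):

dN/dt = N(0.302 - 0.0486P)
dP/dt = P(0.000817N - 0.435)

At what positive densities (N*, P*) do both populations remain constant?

Set dP/dt = 0 with P > 0: 0.000817N - 0.435 = 0, so N* = 0.435/0.000817 = 532.
Set dN/dt = 0 with N > 0: 0.302 - 0.0486P = 0, so P* = 0.302/0.0486 = 6.21.

N* ≈ 532, P* ≈ 6.21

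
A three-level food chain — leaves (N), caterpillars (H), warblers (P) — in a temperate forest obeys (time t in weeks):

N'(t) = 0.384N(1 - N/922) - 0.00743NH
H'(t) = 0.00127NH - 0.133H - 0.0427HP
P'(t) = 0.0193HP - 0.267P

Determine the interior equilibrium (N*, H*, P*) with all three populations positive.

From dP/dt = 0: 0.0193H* = 0.267, so H* = 13.8.
From dN/dt = 0: 0.384(1 - N*/922) = 0.00743·13.8, giving N* = 922·(1 - 0.268) = 675.
From dH/dt = 0: 0.00127·675 - 0.133 = 0.0427P*, so P* = 0.725/0.0427 = 17.

N* ≈ 675, H* ≈ 13.8, P* ≈ 17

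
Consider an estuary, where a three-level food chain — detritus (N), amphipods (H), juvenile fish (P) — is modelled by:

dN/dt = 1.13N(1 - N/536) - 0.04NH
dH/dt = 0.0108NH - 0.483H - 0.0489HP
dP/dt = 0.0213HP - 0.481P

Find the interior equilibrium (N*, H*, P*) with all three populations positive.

From dP/dt = 0: 0.0213H* = 0.481, so H* = 22.6.
From dN/dt = 0: 1.13(1 - N*/536) = 0.04·22.6, giving N* = 536·(1 - 0.799) = 108.
From dH/dt = 0: 0.0108·108 - 0.483 = 0.0489P*, so P* = 0.678/0.0489 = 13.9.

N* ≈ 108, H* ≈ 22.6, P* ≈ 13.9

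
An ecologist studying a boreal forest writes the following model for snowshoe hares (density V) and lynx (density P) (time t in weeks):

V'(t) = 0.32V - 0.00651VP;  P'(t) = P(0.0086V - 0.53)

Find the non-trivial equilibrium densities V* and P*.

Set dP/dt = 0 with P > 0: 0.0086V - 0.53 = 0, so V* = 0.53/0.0086 = 61.6.
Set dV/dt = 0 with V > 0: 0.32 - 0.00651P = 0, so P* = 0.32/0.00651 = 49.2.

V* ≈ 61.6, P* ≈ 49.2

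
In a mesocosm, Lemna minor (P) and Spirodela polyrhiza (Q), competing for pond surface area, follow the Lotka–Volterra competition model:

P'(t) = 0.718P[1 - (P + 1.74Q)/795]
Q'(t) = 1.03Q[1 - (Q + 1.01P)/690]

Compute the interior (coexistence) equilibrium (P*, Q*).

P* ≈ 536, Q* ≈ 149

Setting both brackets to zero gives the nullclines P + 1.74Q = 795 and 1.01P + Q = 690.
Substituting Q = 690 - 1.01P into the first: P(1 - 1.74·1.01) = 795 - 1.74·690.
So P* = -406/-0.757 = 536, and then Q* = 690 - 1.01·536 = 149.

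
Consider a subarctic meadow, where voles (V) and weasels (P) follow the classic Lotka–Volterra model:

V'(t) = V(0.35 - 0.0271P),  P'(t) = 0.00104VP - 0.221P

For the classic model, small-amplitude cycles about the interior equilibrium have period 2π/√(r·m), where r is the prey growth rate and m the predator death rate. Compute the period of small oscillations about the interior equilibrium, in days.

T ≈ 22.6 days

Here r = 0.35 and m = 0.221, so r·m = 0.0774.
ω = √0.0774 = 0.278 per day, hence T = 2π/ω ≈ 22.6 days.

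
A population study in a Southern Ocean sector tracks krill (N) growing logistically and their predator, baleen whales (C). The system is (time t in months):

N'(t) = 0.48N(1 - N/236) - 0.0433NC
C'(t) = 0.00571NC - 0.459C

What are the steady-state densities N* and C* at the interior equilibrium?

From dC/dt = 0 with C > 0: 0.00571N* = 0.459, so N* = 80.4.
Substitute into dN/dt = 0: 0.48(1 - 80.4/236) = 0.0433C*.
The bracket is 0.659, giving C* = 0.317/0.0433 = 7.31.

N* ≈ 80.4, C* ≈ 7.31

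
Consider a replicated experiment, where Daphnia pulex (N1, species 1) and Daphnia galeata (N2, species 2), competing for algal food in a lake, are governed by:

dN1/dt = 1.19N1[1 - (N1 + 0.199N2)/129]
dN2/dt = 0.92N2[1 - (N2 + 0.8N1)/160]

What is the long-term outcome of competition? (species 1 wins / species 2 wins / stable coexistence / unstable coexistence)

stable coexistence

Compare the nullcline intercepts: K1/α12 = 129/0.199 = 648 > K2 = 160; K2/α21 = 160/0.8 = 200 > K1 = 129.
Since both inequalities hold, each species can invade when rare, so the interior equilibrium is stable.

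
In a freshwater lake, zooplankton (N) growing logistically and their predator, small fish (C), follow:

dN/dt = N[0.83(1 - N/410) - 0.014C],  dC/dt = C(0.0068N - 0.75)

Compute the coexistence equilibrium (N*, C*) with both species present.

N* ≈ 110, C* ≈ 43.3

From dC/dt = 0 with C > 0: 0.0068N* = 0.75, so N* = 110.
Substitute into dN/dt = 0: 0.83(1 - 110/410) = 0.014C*.
The bracket is 0.731, giving C* = 0.607/0.014 = 43.3.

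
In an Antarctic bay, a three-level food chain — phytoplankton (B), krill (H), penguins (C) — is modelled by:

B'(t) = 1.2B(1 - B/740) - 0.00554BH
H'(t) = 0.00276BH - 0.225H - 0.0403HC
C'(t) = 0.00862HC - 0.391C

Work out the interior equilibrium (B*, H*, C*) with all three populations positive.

From dC/dt = 0: 0.00862H* = 0.391, so H* = 45.4.
From dB/dt = 0: 1.2(1 - B*/740) = 0.00554·45.4, giving B* = 740·(1 - 0.209) = 585.
From dH/dt = 0: 0.00276·585 - 0.225 = 0.0403C*, so C* = 1.39/0.0403 = 34.5.

B* ≈ 585, H* ≈ 45.4, C* ≈ 34.5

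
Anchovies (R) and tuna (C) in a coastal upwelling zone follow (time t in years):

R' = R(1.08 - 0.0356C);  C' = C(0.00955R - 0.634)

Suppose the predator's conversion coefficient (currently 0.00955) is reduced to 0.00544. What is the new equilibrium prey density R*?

At the interior fixed point, setting dC/dt = 0 with C > 0 fixes R* = (predator death rate)/(RC coefficient) — independent of the other coefficients.
With the change, R* = 0.634/0.00544 = 117; it rises from 66.4.

R* ≈ 117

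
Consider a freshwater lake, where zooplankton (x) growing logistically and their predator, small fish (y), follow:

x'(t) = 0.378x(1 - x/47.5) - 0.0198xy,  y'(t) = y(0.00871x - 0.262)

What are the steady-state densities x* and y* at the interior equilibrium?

x* ≈ 30.1, y* ≈ 7

From dy/dt = 0 with y > 0: 0.00871x* = 0.262, so x* = 30.1.
Substitute into dx/dt = 0: 0.378(1 - 30.1/47.5) = 0.0198y*.
The bracket is 0.367, giving y* = 0.139/0.0198 = 7.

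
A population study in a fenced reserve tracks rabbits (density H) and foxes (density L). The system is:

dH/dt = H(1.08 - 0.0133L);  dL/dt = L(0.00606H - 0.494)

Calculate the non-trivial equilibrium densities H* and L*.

H* ≈ 81.5, L* ≈ 81.2

Set dL/dt = 0 with L > 0: 0.00606H - 0.494 = 0, so H* = 0.494/0.00606 = 81.5.
Set dH/dt = 0 with H > 0: 1.08 - 0.0133L = 0, so L* = 1.08/0.0133 = 81.2.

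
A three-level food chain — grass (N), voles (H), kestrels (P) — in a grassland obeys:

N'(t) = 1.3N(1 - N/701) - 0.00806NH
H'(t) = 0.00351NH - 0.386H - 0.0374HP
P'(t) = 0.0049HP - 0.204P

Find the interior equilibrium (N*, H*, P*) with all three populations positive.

From dP/dt = 0: 0.0049H* = 0.204, so H* = 41.6.
From dN/dt = 0: 1.3(1 - N*/701) = 0.00806·41.6, giving N* = 701·(1 - 0.258) = 520.
From dH/dt = 0: 0.00351·520 - 0.386 = 0.0374P*, so P* = 1.44/0.0374 = 38.5.

N* ≈ 520, H* ≈ 41.6, P* ≈ 38.5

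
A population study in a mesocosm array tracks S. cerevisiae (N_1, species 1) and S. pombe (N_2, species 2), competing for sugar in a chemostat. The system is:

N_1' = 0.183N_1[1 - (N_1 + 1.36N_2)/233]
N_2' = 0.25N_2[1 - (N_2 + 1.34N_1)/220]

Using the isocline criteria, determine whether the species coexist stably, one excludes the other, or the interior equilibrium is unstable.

unstable coexistence (outcome depends on initial conditions)

Compare the nullcline intercepts: K1/α12 = 233/1.36 = 171 < K2 = 220; K2/α21 = 220/1.34 = 164 < K1 = 233.
Since both are reversed, neither can invade when rare; the interior point is a saddle.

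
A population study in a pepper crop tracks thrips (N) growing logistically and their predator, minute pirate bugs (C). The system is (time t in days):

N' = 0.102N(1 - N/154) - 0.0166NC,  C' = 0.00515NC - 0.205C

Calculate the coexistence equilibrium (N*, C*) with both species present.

From dC/dt = 0 with C > 0: 0.00515N* = 0.205, so N* = 39.8.
Substitute into dN/dt = 0: 0.102(1 - 39.8/154) = 0.0166C*.
The bracket is 0.742, giving C* = 0.0756/0.0166 = 4.56.

N* ≈ 39.8, C* ≈ 4.56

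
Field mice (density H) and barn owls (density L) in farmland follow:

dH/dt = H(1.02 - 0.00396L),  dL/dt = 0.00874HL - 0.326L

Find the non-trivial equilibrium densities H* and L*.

Set dL/dt = 0 with L > 0: 0.00874H - 0.326 = 0, so H* = 0.326/0.00874 = 37.3.
Set dH/dt = 0 with H > 0: 1.02 - 0.00396L = 0, so L* = 1.02/0.00396 = 258.

H* ≈ 37.3, L* ≈ 258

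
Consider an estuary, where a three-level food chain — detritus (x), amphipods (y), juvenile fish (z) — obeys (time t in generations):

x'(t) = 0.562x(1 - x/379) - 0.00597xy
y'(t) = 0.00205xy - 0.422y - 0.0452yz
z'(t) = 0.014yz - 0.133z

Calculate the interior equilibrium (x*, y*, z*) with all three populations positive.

From dz/dt = 0: 0.014y* = 0.133, so y* = 9.5.
From dx/dt = 0: 0.562(1 - x*/379) = 0.00597·9.5, giving x* = 379·(1 - 0.101) = 341.
From dy/dt = 0: 0.00205·341 - 0.422 = 0.0452z*, so z* = 0.277/0.0452 = 6.12.

x* ≈ 341, y* ≈ 9.5, z* ≈ 6.12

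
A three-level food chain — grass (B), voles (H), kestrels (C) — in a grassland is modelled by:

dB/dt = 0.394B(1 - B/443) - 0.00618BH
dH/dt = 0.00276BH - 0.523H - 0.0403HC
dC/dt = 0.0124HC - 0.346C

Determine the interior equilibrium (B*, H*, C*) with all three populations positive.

B* ≈ 249, H* ≈ 27.9, C* ≈ 4.08

From dC/dt = 0: 0.0124H* = 0.346, so H* = 27.9.
From dB/dt = 0: 0.394(1 - B*/443) = 0.00618·27.9, giving B* = 443·(1 - 0.438) = 249.
From dH/dt = 0: 0.00276·249 - 0.523 = 0.0403C*, so C* = 0.165/0.0403 = 4.08.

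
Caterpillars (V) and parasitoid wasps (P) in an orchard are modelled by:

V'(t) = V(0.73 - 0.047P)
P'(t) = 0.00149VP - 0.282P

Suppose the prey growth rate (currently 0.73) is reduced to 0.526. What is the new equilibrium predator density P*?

P* ≈ 11.2

At the interior fixed point, setting dV/dt = 0 with V > 0 fixes P* = (prey growth rate)/(VP coefficient) — independent of the other coefficients.
With the change, P* = 0.526/0.047 = 11.2; it falls from 15.5.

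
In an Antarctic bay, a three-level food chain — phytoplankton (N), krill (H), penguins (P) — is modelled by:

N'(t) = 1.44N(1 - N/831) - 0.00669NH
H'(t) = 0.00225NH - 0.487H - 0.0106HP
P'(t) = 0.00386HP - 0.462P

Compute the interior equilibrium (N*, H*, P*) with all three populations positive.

From dP/dt = 0: 0.00386H* = 0.462, so H* = 120.
From dN/dt = 0: 1.44(1 - N*/831) = 0.00669·120, giving N* = 831·(1 - 0.556) = 369.
From dH/dt = 0: 0.00225·369 - 0.487 = 0.0106P*, so P* = 0.343/0.0106 = 32.4.

N* ≈ 369, H* ≈ 120, P* ≈ 32.4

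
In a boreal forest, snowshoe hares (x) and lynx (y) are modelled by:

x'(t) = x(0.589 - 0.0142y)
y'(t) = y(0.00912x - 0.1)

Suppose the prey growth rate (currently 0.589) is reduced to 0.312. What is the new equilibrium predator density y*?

At the interior fixed point, setting dx/dt = 0 with x > 0 fixes y* = (prey growth rate)/(xy coefficient) — independent of the other coefficients.
With the change, y* = 0.312/0.0142 = 22; it falls from 41.5.

y* ≈ 22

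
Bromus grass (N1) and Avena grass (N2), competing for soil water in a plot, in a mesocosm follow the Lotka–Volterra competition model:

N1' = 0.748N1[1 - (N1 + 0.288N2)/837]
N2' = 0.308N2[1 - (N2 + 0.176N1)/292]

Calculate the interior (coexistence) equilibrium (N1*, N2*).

N1* ≈ 793, N2* ≈ 152

Setting both brackets to zero gives the nullclines N1 + 0.288N2 = 837 and 0.176N1 + N2 = 292.
Substituting N2 = 292 - 0.176N1 into the first: N1(1 - 0.288·0.176) = 837 - 0.288·292.
So N1* = 753/0.949 = 793, and then N2* = 292 - 0.176·793 = 152.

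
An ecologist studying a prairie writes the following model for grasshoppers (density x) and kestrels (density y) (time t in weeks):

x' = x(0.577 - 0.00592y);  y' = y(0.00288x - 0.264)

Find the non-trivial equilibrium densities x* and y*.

Set dy/dt = 0 with y > 0: 0.00288x - 0.264 = 0, so x* = 0.264/0.00288 = 91.7.
Set dx/dt = 0 with x > 0: 0.577 - 0.00592y = 0, so y* = 0.577/0.00592 = 97.5.

x* ≈ 91.7, y* ≈ 97.5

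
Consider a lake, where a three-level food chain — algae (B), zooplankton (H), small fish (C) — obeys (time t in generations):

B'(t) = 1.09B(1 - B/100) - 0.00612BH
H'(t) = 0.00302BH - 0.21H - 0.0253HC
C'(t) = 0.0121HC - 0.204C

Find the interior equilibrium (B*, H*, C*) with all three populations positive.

From dC/dt = 0: 0.0121H* = 0.204, so H* = 16.9.
From dB/dt = 0: 1.09(1 - B*/100) = 0.00612·16.9, giving B* = 100·(1 - 0.0947) = 90.5.
From dH/dt = 0: 0.00302·90.5 - 0.21 = 0.0253C*, so C* = 0.0634/0.0253 = 2.51.

B* ≈ 90.5, H* ≈ 16.9, C* ≈ 2.51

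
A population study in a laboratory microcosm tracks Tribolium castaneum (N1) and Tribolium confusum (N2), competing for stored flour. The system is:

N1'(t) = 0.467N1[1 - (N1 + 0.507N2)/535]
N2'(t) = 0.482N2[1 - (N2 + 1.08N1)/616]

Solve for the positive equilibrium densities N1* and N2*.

N1* ≈ 492, N2* ≈ 84.4

Setting both brackets to zero gives the nullclines N1 + 0.507N2 = 535 and 1.08N1 + N2 = 616.
Substituting N2 = 616 - 1.08N1 into the first: N1(1 - 0.507·1.08) = 535 - 0.507·616.
So N1* = 223/0.452 = 492, and then N2* = 616 - 1.08·492 = 84.4.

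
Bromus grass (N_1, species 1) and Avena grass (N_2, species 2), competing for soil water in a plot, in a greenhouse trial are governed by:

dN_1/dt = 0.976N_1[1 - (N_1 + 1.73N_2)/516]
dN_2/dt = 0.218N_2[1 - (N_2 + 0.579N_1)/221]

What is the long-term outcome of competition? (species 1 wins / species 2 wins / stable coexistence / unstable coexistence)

Compare the nullcline intercepts: K1/α12 = 516/1.73 = 298 > K2 = 221; K2/α21 = 221/0.579 = 382 < K1 = 516.
Since the inequalities point opposite ways, species 1 can invade but species 2 cannot.

species 1 excludes species 2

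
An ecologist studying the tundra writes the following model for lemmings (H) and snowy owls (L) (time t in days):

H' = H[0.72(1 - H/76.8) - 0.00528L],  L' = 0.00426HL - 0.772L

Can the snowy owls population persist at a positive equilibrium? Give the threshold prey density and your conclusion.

Threshold H = 181; K < 181, so no, the predator goes extinct.

The predator equation gives dL/dt > 0 only when H > 0.772/0.00426 = 181.
Without the predator, H → K = 76.8. Since 76.8 < 181, the predator cannot invade.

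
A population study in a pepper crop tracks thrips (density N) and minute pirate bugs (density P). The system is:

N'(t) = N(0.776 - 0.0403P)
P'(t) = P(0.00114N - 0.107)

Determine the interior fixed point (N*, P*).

N* ≈ 93.9, P* ≈ 19.3

Set dP/dt = 0 with P > 0: 0.00114N - 0.107 = 0, so N* = 0.107/0.00114 = 93.9.
Set dN/dt = 0 with N > 0: 0.776 - 0.0403P = 0, so P* = 0.776/0.0403 = 19.3.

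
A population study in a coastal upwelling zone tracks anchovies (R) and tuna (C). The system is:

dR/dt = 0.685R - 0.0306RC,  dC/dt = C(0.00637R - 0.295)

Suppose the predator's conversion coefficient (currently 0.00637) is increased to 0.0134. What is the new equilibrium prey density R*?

At the interior fixed point, setting dC/dt = 0 with C > 0 fixes R* = (predator death rate)/(RC coefficient) — independent of the other coefficients.
With the change, R* = 0.295/0.0134 = 22; it falls from 46.3.

R* ≈ 22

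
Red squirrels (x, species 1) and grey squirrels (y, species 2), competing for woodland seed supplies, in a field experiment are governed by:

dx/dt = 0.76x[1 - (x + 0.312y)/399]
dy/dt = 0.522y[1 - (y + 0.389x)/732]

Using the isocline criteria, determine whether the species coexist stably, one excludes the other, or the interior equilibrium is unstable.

Compare the nullcline intercepts: K1/α12 = 399/0.312 = 1280 > K2 = 732; K2/α21 = 732/0.389 = 1880 > K1 = 399.
Since both inequalities hold, each species can invade when rare, so the interior equilibrium is stable.

stable coexistence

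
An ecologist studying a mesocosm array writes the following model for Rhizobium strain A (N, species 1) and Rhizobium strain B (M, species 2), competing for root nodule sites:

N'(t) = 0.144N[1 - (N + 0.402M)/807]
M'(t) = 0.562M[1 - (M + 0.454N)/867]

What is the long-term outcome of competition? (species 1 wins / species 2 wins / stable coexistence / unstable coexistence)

Compare the nullcline intercepts: K1/α12 = 807/0.402 = 2010 > K2 = 867; K2/α21 = 867/0.454 = 1910 > K1 = 807.
Since both inequalities hold, each species can invade when rare, so the interior equilibrium is stable.

stable coexistence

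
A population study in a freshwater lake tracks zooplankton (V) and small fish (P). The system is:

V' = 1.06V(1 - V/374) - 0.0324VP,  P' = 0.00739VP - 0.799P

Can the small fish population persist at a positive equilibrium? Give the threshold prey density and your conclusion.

The predator equation gives dP/dt > 0 only when V > 0.799/0.00739 = 108.
Without the predator, V → K = 374. Since 374 > 108, the predator can invade and persist.

Threshold V = 108; K > 108, so yes, the predator persists.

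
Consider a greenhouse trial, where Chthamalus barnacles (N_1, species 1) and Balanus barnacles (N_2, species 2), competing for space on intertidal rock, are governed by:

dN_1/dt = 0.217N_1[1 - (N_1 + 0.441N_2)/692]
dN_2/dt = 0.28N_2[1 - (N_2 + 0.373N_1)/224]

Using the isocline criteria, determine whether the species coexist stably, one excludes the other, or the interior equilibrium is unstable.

Compare the nullcline intercepts: K1/α12 = 692/0.441 = 1570 > K2 = 224; K2/α21 = 224/0.373 = 601 < K1 = 692.
Since the inequalities point opposite ways, species 1 can invade but species 2 cannot.

species 1 excludes species 2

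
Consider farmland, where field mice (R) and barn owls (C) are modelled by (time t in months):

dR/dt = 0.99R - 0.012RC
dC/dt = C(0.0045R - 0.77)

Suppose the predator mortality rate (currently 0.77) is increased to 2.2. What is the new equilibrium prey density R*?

At the interior fixed point, setting dC/dt = 0 with C > 0 fixes R* = (predator death rate)/(RC coefficient) — independent of the other coefficients.
With the change, R* = 2.2/0.0045 = 489; it rises from 171.

R* ≈ 489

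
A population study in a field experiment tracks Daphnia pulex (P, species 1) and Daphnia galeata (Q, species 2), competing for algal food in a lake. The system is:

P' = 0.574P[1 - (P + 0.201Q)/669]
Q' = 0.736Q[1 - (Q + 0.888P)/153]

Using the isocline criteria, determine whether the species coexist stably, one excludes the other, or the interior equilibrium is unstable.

Compare the nullcline intercepts: K1/α12 = 669/0.201 = 3330 > K2 = 153; K2/α21 = 153/0.888 = 172 < K1 = 669.
Since the inequalities point opposite ways, species 1 can invade but species 2 cannot.

species 1 excludes species 2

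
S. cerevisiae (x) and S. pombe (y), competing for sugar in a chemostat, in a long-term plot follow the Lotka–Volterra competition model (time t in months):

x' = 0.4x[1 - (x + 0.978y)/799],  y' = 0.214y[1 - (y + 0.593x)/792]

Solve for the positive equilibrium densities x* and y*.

Setting both brackets to zero gives the nullclines x + 0.978y = 799 and 0.593x + y = 792.
Substituting y = 792 - 0.593x into the first: x(1 - 0.978·0.593) = 799 - 0.978·792.
So x* = 24.4/0.42 = 58.1, and then y* = 792 - 0.593·58.1 = 758.

x* ≈ 58.1, y* ≈ 758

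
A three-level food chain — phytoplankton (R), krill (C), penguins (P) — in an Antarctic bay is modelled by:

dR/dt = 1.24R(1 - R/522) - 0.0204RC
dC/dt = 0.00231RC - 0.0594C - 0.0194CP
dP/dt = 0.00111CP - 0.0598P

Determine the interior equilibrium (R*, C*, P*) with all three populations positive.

R* ≈ 59.3, C* ≈ 53.9, P* ≈ 4

From dP/dt = 0: 0.00111C* = 0.0598, so C* = 53.9.
From dR/dt = 0: 1.24(1 - R*/522) = 0.0204·53.9, giving R* = 522·(1 - 0.886) = 59.3.
From dC/dt = 0: 0.00231·59.3 - 0.0594 = 0.0194P*, so P* = 0.0777/0.0194 = 4.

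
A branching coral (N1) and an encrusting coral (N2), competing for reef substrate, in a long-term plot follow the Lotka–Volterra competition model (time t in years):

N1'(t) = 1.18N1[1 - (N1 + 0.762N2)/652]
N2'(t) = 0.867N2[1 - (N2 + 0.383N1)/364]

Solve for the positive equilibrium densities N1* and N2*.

N1* ≈ 529, N2* ≈ 161

Setting both brackets to zero gives the nullclines N1 + 0.762N2 = 652 and 0.383N1 + N2 = 364.
Substituting N2 = 364 - 0.383N1 into the first: N1(1 - 0.762·0.383) = 652 - 0.762·364.
So N1* = 375/0.708 = 529, and then N2* = 364 - 0.383·529 = 161.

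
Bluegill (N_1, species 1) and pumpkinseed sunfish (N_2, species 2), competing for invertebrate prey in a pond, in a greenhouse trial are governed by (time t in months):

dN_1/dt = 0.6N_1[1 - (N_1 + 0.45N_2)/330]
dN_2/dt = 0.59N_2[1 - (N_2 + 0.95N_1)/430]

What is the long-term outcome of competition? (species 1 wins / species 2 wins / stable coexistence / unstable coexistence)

Compare the nullcline intercepts: K1/α12 = 330/0.45 = 733 > K2 = 430; K2/α21 = 430/0.95 = 453 > K1 = 330.
Since both inequalities hold, each species can invade when rare, so the interior equilibrium is stable.

stable coexistence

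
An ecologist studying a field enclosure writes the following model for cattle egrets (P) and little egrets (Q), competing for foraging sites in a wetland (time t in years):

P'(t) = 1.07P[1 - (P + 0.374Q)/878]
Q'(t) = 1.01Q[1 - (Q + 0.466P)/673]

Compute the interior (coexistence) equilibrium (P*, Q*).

Setting both brackets to zero gives the nullclines P + 0.374Q = 878 and 0.466P + Q = 673.
Substituting Q = 673 - 0.466P into the first: P(1 - 0.374·0.466) = 878 - 0.374·673.
So P* = 626/0.826 = 758, and then Q* = 673 - 0.466·758 = 320.

P* ≈ 758, Q* ≈ 320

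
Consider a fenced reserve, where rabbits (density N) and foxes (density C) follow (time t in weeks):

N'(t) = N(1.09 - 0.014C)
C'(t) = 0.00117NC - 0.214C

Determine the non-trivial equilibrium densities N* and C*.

Set dC/dt = 0 with C > 0: 0.00117N - 0.214 = 0, so N* = 0.214/0.00117 = 183.
Set dN/dt = 0 with N > 0: 1.09 - 0.014C = 0, so C* = 1.09/0.014 = 77.9.

N* ≈ 183, C* ≈ 77.9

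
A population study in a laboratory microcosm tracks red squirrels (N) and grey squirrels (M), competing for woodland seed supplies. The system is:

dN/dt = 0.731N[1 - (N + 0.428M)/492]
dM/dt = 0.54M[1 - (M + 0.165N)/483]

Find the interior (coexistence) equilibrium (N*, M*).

Setting both brackets to zero gives the nullclines N + 0.428M = 492 and 0.165N + M = 483.
Substituting M = 483 - 0.165N into the first: N(1 - 0.428·0.165) = 492 - 0.428·483.
So N* = 285/0.929 = 307, and then M* = 483 - 0.165·307 = 432.

N* ≈ 307, M* ≈ 432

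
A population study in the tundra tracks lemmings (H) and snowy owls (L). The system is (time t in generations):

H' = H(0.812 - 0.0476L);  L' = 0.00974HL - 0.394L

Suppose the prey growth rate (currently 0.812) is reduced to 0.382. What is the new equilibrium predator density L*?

L* ≈ 8.03

At the interior fixed point, setting dH/dt = 0 with H > 0 fixes L* = (prey growth rate)/(HL coefficient) — independent of the other coefficients.
With the change, L* = 0.382/0.0476 = 8.03; it falls from 17.1.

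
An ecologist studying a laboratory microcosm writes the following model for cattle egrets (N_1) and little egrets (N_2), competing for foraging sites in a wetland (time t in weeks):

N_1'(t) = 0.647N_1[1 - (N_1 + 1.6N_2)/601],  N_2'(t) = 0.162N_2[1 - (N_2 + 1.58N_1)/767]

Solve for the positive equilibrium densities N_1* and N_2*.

N_1* ≈ 410, N_2* ≈ 119

Setting both brackets to zero gives the nullclines N_1 + 1.6N_2 = 601 and 1.58N_1 + N_2 = 767.
Substituting N_2 = 767 - 1.58N_1 into the first: N_1(1 - 1.6·1.58) = 601 - 1.6·767.
So N_1* = -626/-1.53 = 410, and then N_2* = 767 - 1.58·410 = 119.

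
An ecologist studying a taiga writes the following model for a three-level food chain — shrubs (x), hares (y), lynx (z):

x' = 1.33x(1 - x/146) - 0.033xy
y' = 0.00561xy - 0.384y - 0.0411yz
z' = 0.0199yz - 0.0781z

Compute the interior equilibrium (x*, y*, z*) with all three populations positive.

From dz/dt = 0: 0.0199y* = 0.0781, so y* = 3.92.
From dx/dt = 0: 1.33(1 - x*/146) = 0.033·3.92, giving x* = 146·(1 - 0.0974) = 132.
From dy/dt = 0: 0.00561·132 - 0.384 = 0.0411z*, so z* = 0.355/0.0411 = 8.64.

x* ≈ 132, y* ≈ 3.92, z* ≈ 8.64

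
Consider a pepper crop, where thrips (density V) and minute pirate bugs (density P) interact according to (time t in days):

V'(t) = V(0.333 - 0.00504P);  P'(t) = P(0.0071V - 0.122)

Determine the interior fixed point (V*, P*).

V* ≈ 17.2, P* ≈ 66.1

Set dP/dt = 0 with P > 0: 0.0071V - 0.122 = 0, so V* = 0.122/0.0071 = 17.2.
Set dV/dt = 0 with V > 0: 0.333 - 0.00504P = 0, so P* = 0.333/0.00504 = 66.1.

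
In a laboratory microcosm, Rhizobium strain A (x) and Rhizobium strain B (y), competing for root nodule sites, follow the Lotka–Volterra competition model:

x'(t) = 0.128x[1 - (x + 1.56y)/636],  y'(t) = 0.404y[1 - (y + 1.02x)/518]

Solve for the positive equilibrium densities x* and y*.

Setting both brackets to zero gives the nullclines x + 1.56y = 636 and 1.02x + y = 518.
Substituting y = 518 - 1.02x into the first: x(1 - 1.56·1.02) = 636 - 1.56·518.
So x* = -172/-0.591 = 291, and then y* = 518 - 1.02·291 = 221.

x* ≈ 291, y* ≈ 221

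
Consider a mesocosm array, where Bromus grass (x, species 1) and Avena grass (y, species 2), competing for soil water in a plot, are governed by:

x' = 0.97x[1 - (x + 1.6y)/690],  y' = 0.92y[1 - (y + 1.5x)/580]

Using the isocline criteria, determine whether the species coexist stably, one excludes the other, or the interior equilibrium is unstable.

unstable coexistence (outcome depends on initial conditions)

Compare the nullcline intercepts: K1/α12 = 690/1.6 = 431 < K2 = 580; K2/α21 = 580/1.5 = 387 < K1 = 690.
Since both are reversed, neither can invade when rare; the interior point is a saddle.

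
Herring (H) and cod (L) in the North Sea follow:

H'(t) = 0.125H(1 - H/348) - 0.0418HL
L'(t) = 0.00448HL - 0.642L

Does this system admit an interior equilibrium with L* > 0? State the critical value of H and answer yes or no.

The predator equation gives dL/dt > 0 only when H > 0.642/0.00448 = 143.
Without the predator, H → K = 348. Since 348 > 143, the predator can invade and persist.

Threshold H = 143; K > 143, so yes, the predator persists.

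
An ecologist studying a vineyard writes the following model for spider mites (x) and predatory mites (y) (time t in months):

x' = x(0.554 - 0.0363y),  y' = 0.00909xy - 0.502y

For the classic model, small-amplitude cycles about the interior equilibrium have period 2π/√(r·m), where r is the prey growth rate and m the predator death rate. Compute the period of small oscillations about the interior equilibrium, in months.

Here r = 0.554 and m = 0.502, so r·m = 0.278.
ω = √0.278 = 0.527 per month, hence T = 2π/ω ≈ 11.9 months.

T ≈ 11.9 months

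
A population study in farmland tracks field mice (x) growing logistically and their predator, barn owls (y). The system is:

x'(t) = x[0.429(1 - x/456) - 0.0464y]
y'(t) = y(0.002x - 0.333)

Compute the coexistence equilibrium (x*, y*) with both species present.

From dy/dt = 0 with y > 0: 0.002x* = 0.333, so x* = 166.
Substitute into dx/dt = 0: 0.429(1 - 166/456) = 0.0464y*.
The bracket is 0.635, giving y* = 0.272/0.0464 = 5.87.

x* ≈ 166, y* ≈ 5.87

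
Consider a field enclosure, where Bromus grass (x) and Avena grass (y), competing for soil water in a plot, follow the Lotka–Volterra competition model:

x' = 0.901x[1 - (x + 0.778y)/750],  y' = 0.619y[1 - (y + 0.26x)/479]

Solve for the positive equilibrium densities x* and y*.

x* ≈ 473, y* ≈ 356

Setting both brackets to zero gives the nullclines x + 0.778y = 750 and 0.26x + y = 479.
Substituting y = 479 - 0.26x into the first: x(1 - 0.778·0.26) = 750 - 0.778·479.
So x* = 377/0.798 = 473, and then y* = 479 - 0.26·473 = 356.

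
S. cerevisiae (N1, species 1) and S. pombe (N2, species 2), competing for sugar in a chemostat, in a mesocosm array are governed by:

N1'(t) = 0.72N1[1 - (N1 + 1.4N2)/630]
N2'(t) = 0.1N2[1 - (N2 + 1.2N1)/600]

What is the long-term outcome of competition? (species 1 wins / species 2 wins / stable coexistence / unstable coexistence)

Compare the nullcline intercepts: K1/α12 = 630/1.4 = 450 < K2 = 600; K2/α21 = 600/1.2 = 500 < K1 = 630.
Since both are reversed, neither can invade when rare; the interior point is a saddle.

unstable coexistence (outcome depends on initial conditions)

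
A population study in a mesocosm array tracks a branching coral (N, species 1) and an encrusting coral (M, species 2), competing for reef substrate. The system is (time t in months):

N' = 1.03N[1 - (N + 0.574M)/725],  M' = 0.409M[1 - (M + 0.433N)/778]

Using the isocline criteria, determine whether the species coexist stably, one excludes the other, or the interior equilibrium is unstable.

stable coexistence

Compare the nullcline intercepts: K1/α12 = 725/0.574 = 1260 > K2 = 778; K2/α21 = 778/0.433 = 1800 > K1 = 725.
Since both inequalities hold, each species can invade when rare, so the interior equilibrium is stable.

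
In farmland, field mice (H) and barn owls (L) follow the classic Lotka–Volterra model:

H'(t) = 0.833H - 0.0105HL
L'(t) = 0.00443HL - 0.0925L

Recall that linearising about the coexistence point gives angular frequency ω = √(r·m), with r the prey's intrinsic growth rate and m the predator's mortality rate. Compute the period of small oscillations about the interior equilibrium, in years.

T ≈ 22.6 years

Here r = 0.833 and m = 0.0925, so r·m = 0.0771.
ω = √0.0771 = 0.278 per year, hence T = 2π/ω ≈ 22.6 years.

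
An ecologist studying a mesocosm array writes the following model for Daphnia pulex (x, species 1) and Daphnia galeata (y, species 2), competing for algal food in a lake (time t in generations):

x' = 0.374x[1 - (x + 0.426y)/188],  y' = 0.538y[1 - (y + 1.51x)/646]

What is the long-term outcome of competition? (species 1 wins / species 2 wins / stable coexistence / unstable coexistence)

Compare the nullcline intercepts: K1/α12 = 188/0.426 = 441 < K2 = 646; K2/α21 = 646/1.51 = 428 > K1 = 188.
Since the inequalities point opposite ways, species 2 can invade but species 1 cannot.

species 2 excludes species 1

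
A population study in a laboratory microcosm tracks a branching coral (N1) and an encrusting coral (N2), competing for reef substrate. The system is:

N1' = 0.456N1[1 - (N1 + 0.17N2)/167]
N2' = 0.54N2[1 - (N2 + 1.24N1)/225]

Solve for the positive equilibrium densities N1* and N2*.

N1* ≈ 163, N2* ≈ 22.7

Setting both brackets to zero gives the nullclines N1 + 0.17N2 = 167 and 1.24N1 + N2 = 225.
Substituting N2 = 225 - 1.24N1 into the first: N1(1 - 0.17·1.24) = 167 - 0.17·225.
So N1* = 129/0.789 = 163, and then N2* = 225 - 1.24·163 = 22.7.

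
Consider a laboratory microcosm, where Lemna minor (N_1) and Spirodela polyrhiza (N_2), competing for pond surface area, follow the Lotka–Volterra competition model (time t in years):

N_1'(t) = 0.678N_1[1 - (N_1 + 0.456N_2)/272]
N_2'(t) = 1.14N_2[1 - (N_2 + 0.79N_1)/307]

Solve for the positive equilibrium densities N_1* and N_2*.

N_1* ≈ 206, N_2* ≈ 144

Setting both brackets to zero gives the nullclines N_1 + 0.456N_2 = 272 and 0.79N_1 + N_2 = 307.
Substituting N_2 = 307 - 0.79N_1 into the first: N_1(1 - 0.456·0.79) = 272 - 0.456·307.
So N_1* = 132/0.64 = 206, and then N_2* = 307 - 0.79·206 = 144.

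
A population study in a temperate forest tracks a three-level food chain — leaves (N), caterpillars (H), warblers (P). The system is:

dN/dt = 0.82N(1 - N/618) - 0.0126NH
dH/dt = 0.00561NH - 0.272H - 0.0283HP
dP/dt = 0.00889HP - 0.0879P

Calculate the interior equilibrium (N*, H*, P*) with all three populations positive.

From dP/dt = 0: 0.00889H* = 0.0879, so H* = 9.89.
From dN/dt = 0: 0.82(1 - N*/618) = 0.0126·9.89, giving N* = 618·(1 - 0.152) = 524.
From dH/dt = 0: 0.00561·524 - 0.272 = 0.0283P*, so P* = 2.67/0.0283 = 94.3.

N* ≈ 524, H* ≈ 9.89, P* ≈ 94.3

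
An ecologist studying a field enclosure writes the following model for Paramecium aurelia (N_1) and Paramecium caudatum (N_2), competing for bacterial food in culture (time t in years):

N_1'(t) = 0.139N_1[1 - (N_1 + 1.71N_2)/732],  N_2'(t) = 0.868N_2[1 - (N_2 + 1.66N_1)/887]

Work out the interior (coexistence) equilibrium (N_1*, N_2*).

N_1* ≈ 427, N_2* ≈ 178

Setting both brackets to zero gives the nullclines N_1 + 1.71N_2 = 732 and 1.66N_1 + N_2 = 887.
Substituting N_2 = 887 - 1.66N_1 into the first: N_1(1 - 1.71·1.66) = 732 - 1.71·887.
So N_1* = -785/-1.84 = 427, and then N_2* = 887 - 1.66·427 = 178.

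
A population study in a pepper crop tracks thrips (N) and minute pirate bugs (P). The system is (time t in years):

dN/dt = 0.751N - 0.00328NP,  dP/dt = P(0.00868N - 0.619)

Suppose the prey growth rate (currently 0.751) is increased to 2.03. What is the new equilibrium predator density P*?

P* ≈ 619

At the interior fixed point, setting dN/dt = 0 with N > 0 fixes P* = (prey growth rate)/(NP coefficient) — independent of the other coefficients.
With the change, P* = 2.03/0.00328 = 619; it rises from 229.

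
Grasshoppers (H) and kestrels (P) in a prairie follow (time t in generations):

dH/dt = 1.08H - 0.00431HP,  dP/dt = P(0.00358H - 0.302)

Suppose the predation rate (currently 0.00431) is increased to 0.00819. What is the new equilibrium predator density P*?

P* ≈ 132

At the interior fixed point, setting dH/dt = 0 with H > 0 fixes P* = (prey growth rate)/(HP coefficient) — independent of the other coefficients.
With the change, P* = 1.08/0.00819 = 132; it falls from 251.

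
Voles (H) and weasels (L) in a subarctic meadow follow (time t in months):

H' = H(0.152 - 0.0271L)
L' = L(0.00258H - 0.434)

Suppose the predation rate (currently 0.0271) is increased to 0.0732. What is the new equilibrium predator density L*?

At the interior fixed point, setting dH/dt = 0 with H > 0 fixes L* = (prey growth rate)/(HL coefficient) — independent of the other coefficients.
With the change, L* = 0.152/0.0732 = 2.08; it falls from 5.61.

L* ≈ 2.08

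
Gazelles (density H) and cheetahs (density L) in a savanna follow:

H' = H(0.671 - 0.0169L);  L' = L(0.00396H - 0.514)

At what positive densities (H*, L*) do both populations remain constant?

H* ≈ 130, L* ≈ 39.7

Set dL/dt = 0 with L > 0: 0.00396H - 0.514 = 0, so H* = 0.514/0.00396 = 130.
Set dH/dt = 0 with H > 0: 0.671 - 0.0169L = 0, so L* = 0.671/0.0169 = 39.7.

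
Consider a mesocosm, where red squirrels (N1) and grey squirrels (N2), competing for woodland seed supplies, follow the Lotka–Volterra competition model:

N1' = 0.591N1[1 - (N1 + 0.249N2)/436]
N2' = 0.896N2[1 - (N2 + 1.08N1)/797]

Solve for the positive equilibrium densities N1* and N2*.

N1* ≈ 325, N2* ≈ 446

Setting both brackets to zero gives the nullclines N1 + 0.249N2 = 436 and 1.08N1 + N2 = 797.
Substituting N2 = 797 - 1.08N1 into the first: N1(1 - 0.249·1.08) = 436 - 0.249·797.
So N1* = 238/0.731 = 325, and then N2* = 797 - 1.08·325 = 446.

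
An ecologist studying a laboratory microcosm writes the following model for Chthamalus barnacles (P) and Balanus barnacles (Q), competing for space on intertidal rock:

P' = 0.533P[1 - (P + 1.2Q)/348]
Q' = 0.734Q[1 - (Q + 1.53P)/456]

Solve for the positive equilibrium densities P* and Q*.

Setting both brackets to zero gives the nullclines P + 1.2Q = 348 and 1.53P + Q = 456.
Substituting Q = 456 - 1.53P into the first: P(1 - 1.2·1.53) = 348 - 1.2·456.
So P* = -199/-0.836 = 238, and then Q* = 456 - 1.53·238 = 91.4.

P* ≈ 238, Q* ≈ 91.4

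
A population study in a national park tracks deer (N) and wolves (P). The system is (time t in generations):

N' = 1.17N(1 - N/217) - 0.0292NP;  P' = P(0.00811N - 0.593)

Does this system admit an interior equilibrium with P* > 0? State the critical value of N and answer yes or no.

Threshold N = 73.1; K > 73.1, so yes, the predator persists.

The predator equation gives dP/dt > 0 only when N > 0.593/0.00811 = 73.1.
Without the predator, N → K = 217. Since 217 > 73.1, the predator can invade and persist.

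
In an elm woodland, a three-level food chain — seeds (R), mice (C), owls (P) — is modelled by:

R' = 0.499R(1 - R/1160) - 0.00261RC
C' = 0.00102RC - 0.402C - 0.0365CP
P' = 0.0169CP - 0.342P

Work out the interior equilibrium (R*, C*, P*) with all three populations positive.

From dP/dt = 0: 0.0169C* = 0.342, so C* = 20.2.
From dR/dt = 0: 0.499(1 - R*/1160) = 0.00261·20.2, giving R* = 1160·(1 - 0.106) = 1040.
From dC/dt = 0: 0.00102·1040 - 0.402 = 0.0365P*, so P* = 0.656/0.0365 = 18.

R* ≈ 1040, C* ≈ 20.2, P* ≈ 18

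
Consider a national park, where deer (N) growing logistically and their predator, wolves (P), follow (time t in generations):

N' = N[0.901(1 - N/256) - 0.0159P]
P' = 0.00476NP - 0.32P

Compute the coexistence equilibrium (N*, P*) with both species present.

N* ≈ 67.2, P* ≈ 41.8

From dP/dt = 0 with P > 0: 0.00476N* = 0.32, so N* = 67.2.
Substitute into dN/dt = 0: 0.901(1 - 67.2/256) = 0.0159P*.
The bracket is 0.737, giving P* = 0.664/0.0159 = 41.8.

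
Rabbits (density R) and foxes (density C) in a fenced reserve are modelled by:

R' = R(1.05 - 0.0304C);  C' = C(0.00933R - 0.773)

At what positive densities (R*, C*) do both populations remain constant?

R* ≈ 82.9, C* ≈ 34.5

Set dC/dt = 0 with C > 0: 0.00933R - 0.773 = 0, so R* = 0.773/0.00933 = 82.9.
Set dR/dt = 0 with R > 0: 1.05 - 0.0304C = 0, so C* = 1.05/0.0304 = 34.5.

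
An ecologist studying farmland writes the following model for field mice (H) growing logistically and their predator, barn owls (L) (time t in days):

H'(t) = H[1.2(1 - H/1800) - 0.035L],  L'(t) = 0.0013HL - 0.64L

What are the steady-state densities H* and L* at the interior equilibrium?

H* ≈ 492, L* ≈ 24.9

From dL/dt = 0 with L > 0: 0.0013H* = 0.64, so H* = 492.
Substitute into dH/dt = 0: 1.2(1 - 492/1800) = 0.035L*.
The bracket is 0.726, giving L* = 0.872/0.035 = 24.9.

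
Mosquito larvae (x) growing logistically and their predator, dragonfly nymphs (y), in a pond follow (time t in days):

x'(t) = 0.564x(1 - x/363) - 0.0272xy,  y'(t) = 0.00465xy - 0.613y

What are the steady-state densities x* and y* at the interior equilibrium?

From dy/dt = 0 with y > 0: 0.00465x* = 0.613, so x* = 132.
Substitute into dx/dt = 0: 0.564(1 - 132/363) = 0.0272y*.
The bracket is 0.637, giving y* = 0.359/0.0272 = 13.2.

x* ≈ 132, y* ≈ 13.2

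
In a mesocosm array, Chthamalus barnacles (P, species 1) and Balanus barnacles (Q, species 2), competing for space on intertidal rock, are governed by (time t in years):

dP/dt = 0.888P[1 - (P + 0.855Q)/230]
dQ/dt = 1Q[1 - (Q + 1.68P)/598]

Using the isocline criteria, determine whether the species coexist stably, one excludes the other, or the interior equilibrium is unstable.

Compare the nullcline intercepts: K1/α12 = 230/0.855 = 269 < K2 = 598; K2/α21 = 598/1.68 = 356 > K1 = 230.
Since the inequalities point opposite ways, species 2 can invade but species 1 cannot.

species 2 excludes species 1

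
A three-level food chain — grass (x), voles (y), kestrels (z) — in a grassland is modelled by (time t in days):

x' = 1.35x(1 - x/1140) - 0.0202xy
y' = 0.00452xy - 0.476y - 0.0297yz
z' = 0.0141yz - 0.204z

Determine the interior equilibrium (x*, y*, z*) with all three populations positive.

From dz/dt = 0: 0.0141y* = 0.204, so y* = 14.5.
From dx/dt = 0: 1.35(1 - x*/1140) = 0.0202·14.5, giving x* = 1140·(1 - 0.216) = 893.
From dy/dt = 0: 0.00452·893 - 0.476 = 0.0297z*, so z* = 3.56/0.0297 = 120.

x* ≈ 893, y* ≈ 14.5, z* ≈ 120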